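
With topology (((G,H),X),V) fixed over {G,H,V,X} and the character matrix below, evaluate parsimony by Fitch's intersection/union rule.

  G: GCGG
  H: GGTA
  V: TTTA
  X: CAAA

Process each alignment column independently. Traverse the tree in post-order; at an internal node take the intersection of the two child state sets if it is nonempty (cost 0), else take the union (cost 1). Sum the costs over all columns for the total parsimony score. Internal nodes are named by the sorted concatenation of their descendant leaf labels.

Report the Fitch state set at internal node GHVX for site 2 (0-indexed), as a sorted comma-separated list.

[col 0] GH: children G:{G}, H:{G} ∩→ {G}; cost 0
[col 0] GHX: children GH:{G}, X:{C} ∪→ {C,G}; cost 1
[col 0] GHVX: children GHX:{C,G}, V:{T} ∪→ {C,G,T}; cost 1
[col 1] GH: children G:{C}, H:{G} ∪→ {C,G}; cost 1
[col 1] GHX: children GH:{C,G}, X:{A} ∪→ {A,C,G}; cost 1
[col 1] GHVX: children GHX:{A,C,G}, V:{T} ∪→ {A,C,G,T}; cost 1
[col 2] GH: children G:{G}, H:{T} ∪→ {G,T}; cost 1
[col 2] GHX: children GH:{G,T}, X:{A} ∪→ {A,G,T}; cost 1
[col 2] GHVX: children GHX:{A,G,T}, V:{T} ∩→ {T}; cost 0
[col 3] GH: children G:{G}, H:{A} ∪→ {A,G}; cost 1
[col 3] GHX: children GH:{A,G}, X:{A} ∩→ {A}; cost 0
[col 3] GHVX: children GHX:{A}, V:{A} ∩→ {A}; cost 0
per-site changes: [2, 3, 2, 1]; total = 8

T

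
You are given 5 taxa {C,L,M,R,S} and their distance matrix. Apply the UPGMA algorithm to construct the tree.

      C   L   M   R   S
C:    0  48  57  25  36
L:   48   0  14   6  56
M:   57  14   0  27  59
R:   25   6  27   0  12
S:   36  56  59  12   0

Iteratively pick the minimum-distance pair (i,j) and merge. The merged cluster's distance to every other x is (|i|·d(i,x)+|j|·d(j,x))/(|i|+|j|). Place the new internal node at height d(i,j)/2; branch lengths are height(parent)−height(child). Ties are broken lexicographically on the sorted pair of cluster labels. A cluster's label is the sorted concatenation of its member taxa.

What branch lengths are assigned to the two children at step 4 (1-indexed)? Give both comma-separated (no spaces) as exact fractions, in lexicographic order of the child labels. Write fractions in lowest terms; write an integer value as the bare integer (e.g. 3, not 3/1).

41/12,67/6

1. join L+R (d=6) ⇒ LR; edges |L|=3, |R|=3
  updated: d(C,LR)=73/2, d(LR,M)=41/2, d(LR,S)=34
2. join LR+M (d=41/2) ⇒ LMR; edges |LR|=29/4, |M|=41/4
  updated: d(C,LMR)=130/3, d(LMR,S)=127/3
3. join C+S (d=36) ⇒ CS; edges |C|=18, |S|=18
  updated: d(CS,LMR)=257/6
4. join CS+LMR (d=257/6) ⇒ CLMRS; edges |CS|=41/12, |LMR|=67/6
final tree: ((C:18,S:18):41/12,((L:3,R:3):29/4,M:41/4):67/6)
total length: 889/12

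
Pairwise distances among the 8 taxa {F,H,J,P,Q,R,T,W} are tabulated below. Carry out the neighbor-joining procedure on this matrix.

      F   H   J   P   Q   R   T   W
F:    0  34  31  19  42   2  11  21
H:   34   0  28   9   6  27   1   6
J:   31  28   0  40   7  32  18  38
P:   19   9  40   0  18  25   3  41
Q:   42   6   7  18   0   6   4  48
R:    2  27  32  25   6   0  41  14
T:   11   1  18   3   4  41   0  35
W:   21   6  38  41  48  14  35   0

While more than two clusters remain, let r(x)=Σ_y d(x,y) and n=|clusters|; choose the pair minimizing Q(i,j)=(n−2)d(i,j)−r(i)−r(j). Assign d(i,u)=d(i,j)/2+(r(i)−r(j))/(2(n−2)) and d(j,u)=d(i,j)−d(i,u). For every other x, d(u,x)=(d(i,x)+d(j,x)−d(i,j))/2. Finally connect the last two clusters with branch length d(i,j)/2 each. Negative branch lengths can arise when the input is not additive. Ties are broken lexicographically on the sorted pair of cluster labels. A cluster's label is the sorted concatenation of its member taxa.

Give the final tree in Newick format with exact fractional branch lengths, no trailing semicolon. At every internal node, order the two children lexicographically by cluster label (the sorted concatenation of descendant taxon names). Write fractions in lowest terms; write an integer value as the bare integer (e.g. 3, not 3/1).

(((((F:25/12,R:-1/12):87/20,W:243/20):367/32,H:-63/32):95/32,(J:339/32,Q:-115/32):339/32):141/64,(P:6,T:-3):141/64)

step 1: merge (F,R) at d=2, Q=-295; branch lengths F→25/12, R→-1/12; new cluster FR
  updated: d(FR,H)=59/2, d(FR,J)=61/2, d(FR,P)=21, d(FR,Q)=23, d(FR,T)=25, d(FR,W)=33/2
step 2: merge (FR,W) at d=33/2, Q=-495/2; branch lengths FR→87/20, W→243/20; new cluster FRW
  updated: d(FRW,H)=19/2, d(FRW,J)=26, d(FRW,P)=91/4, d(FRW,Q)=109/4, d(FRW,T)=87/4
step 3: merge (J,Q) at d=7, Q=-613/4; branch lengths J→339/32, Q→-115/32; new cluster JQ
  updated: d(FRW,JQ)=185/8, d(H,JQ)=27/2, d(JQ,P)=51/2, d(JQ,T)=15/2
step 4: merge (P,T) at d=3, Q=-169/2; branch lengths P→6, T→-3; new cluster PT
  updated: d(FRW,PT)=83/4, d(H,PT)=7/2, d(JQ,PT)=15
step 5: merge (FRW,H) at d=19/2, Q=-487/8; branch lengths FRW→367/32, H→-63/32; new cluster FHRW
  updated: d(FHRW,JQ)=217/16, d(FHRW,PT)=59/8
step 6: merge (FHRW,JQ) at d=217/16, Q=-575/16; branch lengths FHRW→95/32, JQ→339/32; new cluster FHJQRW
  updated: d(FHJQRW,PT)=141/32
step 7: merge (FHJQRW,PT) at d=141/32; branch lengths FHJQRW→141/64, PT→141/64; new cluster FHJPQRTW
final tree: (((((F:25/12,R:-1/12):87/20,W:243/20):367/32,H:-63/32):95/32,(J:339/32,Q:-115/32):339/32):141/64,(P:6,T:-3):141/64)
total length: 1791/32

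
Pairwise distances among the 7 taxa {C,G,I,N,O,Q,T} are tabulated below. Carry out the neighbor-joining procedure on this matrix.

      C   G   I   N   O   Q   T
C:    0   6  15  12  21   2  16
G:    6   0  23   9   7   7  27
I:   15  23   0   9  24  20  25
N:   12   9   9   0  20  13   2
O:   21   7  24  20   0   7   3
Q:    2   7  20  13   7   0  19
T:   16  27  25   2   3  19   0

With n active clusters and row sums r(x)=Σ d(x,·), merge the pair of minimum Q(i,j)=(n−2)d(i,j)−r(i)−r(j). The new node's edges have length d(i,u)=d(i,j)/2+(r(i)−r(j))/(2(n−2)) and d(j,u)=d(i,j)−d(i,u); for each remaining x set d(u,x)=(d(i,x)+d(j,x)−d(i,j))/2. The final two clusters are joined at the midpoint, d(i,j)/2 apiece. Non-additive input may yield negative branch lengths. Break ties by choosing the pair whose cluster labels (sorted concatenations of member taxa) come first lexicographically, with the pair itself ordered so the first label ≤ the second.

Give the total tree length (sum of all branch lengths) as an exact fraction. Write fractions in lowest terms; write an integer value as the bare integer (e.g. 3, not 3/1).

step 1: merge (O,T) at d=3, Q=-159; branch lengths O→1/2, T→5/2; new cluster OT
  updated: d(C,OT)=17, d(G,OT)=31/2, d(I,OT)=23, d(N,OT)=19/2, d(OT,Q)=23/2
step 2: merge (I,N) at d=9, Q=-213/2; branch lengths I→147/16, N→-3/16; new cluster IN
  updated: d(C,IN)=9, d(G,IN)=23/2, d(IN,OT)=47/4, d(IN,Q)=12
step 3: merge (IN,OT) at d=47/4, Q=-259/4; branch lengths IN→95/24, OT→187/24; new cluster INOT
  updated: d(C,INOT)=57/8, d(G,INOT)=61/8, d(INOT,Q)=47/8
step 4: merge (C,Q) at d=2, Q=-26; branch lengths C→17/16, Q→15/16; new cluster CQ
  updated: d(CQ,G)=11/2, d(CQ,INOT)=11/2
step 5: merge (CQ,G) at d=11/2, Q=-149/8; branch lengths CQ→27/16, G→61/16; new cluster CGQ
  updated: d(CGQ,INOT)=61/16
step 6: merge (CGQ,INOT) at d=61/16; branch lengths CGQ→61/32, INOT→61/32; new cluster CGINOQT
final tree: (((C:17/16,Q:15/16):27/16,G:61/16):61/32,((I:147/16,N:-3/16):95/24,(O:1/2,T:5/2):187/24):61/32)
total length: 561/16

561/16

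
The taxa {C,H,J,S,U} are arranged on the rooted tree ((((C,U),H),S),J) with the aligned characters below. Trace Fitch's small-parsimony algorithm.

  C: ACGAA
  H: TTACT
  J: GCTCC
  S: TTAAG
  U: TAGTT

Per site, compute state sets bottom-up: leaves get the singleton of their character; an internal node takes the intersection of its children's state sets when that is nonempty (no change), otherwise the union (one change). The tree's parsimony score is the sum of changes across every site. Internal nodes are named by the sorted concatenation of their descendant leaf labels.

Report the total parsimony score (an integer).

13

[col 0] CU: children C:{A}, U:{T} ∪→ {A,T}; cost 1
[col 0] CHU: children CU:{A,T}, H:{T} ∩→ {T}; cost 0
[col 0] CHSU: children CHU:{T}, S:{T} ∩→ {T}; cost 0
[col 0] CHJSU: children CHSU:{T}, J:{G} ∪→ {G,T}; cost 1
[col 1] CU: children C:{C}, U:{A} ∪→ {A,C}; cost 1
[col 1] CHU: children CU:{A,C}, H:{T} ∪→ {A,C,T}; cost 1
[col 1] CHSU: children CHU:{A,C,T}, S:{T} ∩→ {T}; cost 0
[col 1] CHJSU: children CHSU:{T}, J:{C} ∪→ {C,T}; cost 1
[col 2] CU: children C:{G}, U:{G} ∩→ {G}; cost 0
[col 2] CHU: children CU:{G}, H:{A} ∪→ {A,G}; cost 1
[col 2] CHSU: children CHU:{A,G}, S:{A} ∩→ {A}; cost 0
[col 2] CHJSU: children CHSU:{A}, J:{T} ∪→ {A,T}; cost 1
[col 3] CU: children C:{A}, U:{T} ∪→ {A,T}; cost 1
[col 3] CHU: children CU:{A,T}, H:{C} ∪→ {A,C,T}; cost 1
[col 3] CHSU: children CHU:{A,C,T}, S:{A} ∩→ {A}; cost 0
[col 3] CHJSU: children CHSU:{A}, J:{C} ∪→ {A,C}; cost 1
[col 4] CU: children C:{A}, U:{T} ∪→ {A,T}; cost 1
[col 4] CHU: children CU:{A,T}, H:{T} ∩→ {T}; cost 0
[col 4] CHSU: children CHU:{T}, S:{G} ∪→ {G,T}; cost 1
[col 4] CHJSU: children CHSU:{G,T}, J:{C} ∪→ {C,G,T}; cost 1
per-site changes: [2, 3, 2, 3, 3]; total = 13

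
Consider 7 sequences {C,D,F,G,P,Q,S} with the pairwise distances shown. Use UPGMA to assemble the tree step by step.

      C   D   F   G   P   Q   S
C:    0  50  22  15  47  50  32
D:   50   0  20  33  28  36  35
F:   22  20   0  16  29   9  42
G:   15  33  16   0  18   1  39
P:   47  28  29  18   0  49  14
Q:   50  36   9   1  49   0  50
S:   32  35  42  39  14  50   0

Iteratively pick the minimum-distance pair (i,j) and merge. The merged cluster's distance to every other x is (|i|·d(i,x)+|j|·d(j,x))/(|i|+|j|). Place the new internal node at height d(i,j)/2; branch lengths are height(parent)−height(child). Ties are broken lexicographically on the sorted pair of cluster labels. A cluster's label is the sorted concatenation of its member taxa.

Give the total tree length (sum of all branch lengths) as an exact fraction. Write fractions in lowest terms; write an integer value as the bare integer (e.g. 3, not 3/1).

973/12

step 1: merge (G,Q) at d=1; branch lengths G→1/2, Q→1/2; new cluster GQ
  updated: d(C,GQ)=65/2, d(D,GQ)=69/2, d(F,GQ)=25/2, d(GQ,P)=67/2, d(GQ,S)=89/2
step 2: merge (F,GQ) at d=25/2; branch lengths F→25/4, GQ→23/4; new cluster FGQ
  updated: d(C,FGQ)=29, d(D,FGQ)=89/3, d(FGQ,P)=32, d(FGQ,S)=131/3
step 3: merge (P,S) at d=14; branch lengths P→7, S→7; new cluster PS
  updated: d(C,PS)=79/2, d(D,PS)=63/2, d(FGQ,PS)=227/6
step 4: merge (C,FGQ) at d=29; branch lengths C→29/2, FGQ→33/4; new cluster CFGQ
  updated: d(CFGQ,D)=139/4, d(CFGQ,PS)=153/4
step 5: merge (D,PS) at d=63/2; branch lengths D→63/4, PS→35/4; new cluster DPS
  updated: d(CFGQ,DPS)=445/12
step 6: merge (CFGQ,DPS) at d=445/12; branch lengths CFGQ→97/24, DPS→67/24; new cluster CDFGPQS
final tree: ((C:29/2,(F:25/4,(G:1/2,Q:1/2):23/4):33/4):97/24,(D:63/4,(P:7,S:7):35/4):67/24)
total length: 973/12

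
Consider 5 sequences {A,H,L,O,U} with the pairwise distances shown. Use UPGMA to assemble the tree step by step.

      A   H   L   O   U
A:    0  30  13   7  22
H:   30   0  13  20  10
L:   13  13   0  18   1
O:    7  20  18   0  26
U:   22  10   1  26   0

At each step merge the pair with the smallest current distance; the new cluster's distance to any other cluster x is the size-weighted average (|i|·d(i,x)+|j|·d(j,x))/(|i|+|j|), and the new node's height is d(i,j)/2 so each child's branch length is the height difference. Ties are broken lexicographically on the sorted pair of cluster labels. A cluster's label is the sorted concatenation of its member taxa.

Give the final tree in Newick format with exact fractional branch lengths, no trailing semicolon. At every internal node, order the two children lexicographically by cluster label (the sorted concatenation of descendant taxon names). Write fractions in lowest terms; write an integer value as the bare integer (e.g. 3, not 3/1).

1. join L+U (d=1) ⇒ LU; edges |L|=1/2, |U|=1/2
  updated: d(A,LU)=35/2, d(H,LU)=23/2, d(LU,O)=22
2. join A+O (d=7) ⇒ AO; edges |A|=7/2, |O|=7/2
  updated: d(AO,H)=25, d(AO,LU)=79/4
3. join H+LU (d=23/2) ⇒ HLU; edges |H|=23/4, |LU|=21/4
  updated: d(AO,HLU)=43/2
4. join AO+HLU (d=43/2) ⇒ AHLOU; edges |AO|=29/4, |HLU|=5
final tree: ((A:7/2,O:7/2):29/4,(H:23/4,(L:1/2,U:1/2):21/4):5)
total length: 125/4

((A:7/2,O:7/2):29/4,(H:23/4,(L:1/2,U:1/2):21/4):5)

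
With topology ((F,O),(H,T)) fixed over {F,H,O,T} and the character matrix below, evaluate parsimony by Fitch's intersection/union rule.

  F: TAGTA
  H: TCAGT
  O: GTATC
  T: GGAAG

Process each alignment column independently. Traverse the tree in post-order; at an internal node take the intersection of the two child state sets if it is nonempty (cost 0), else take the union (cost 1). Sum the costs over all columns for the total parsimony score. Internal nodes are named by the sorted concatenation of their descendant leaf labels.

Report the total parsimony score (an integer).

[col 0] FO: children F:{T}, O:{G} ∪→ {G,T}; cost 1
[col 0] HT: children H:{T}, T:{G} ∪→ {G,T}; cost 1
[col 0] FHOT: children FO:{G,T}, HT:{G,T} ∩→ {G,T}; cost 0
[col 1] FO: children F:{A}, O:{T} ∪→ {A,T}; cost 1
[col 1] HT: children H:{C}, T:{G} ∪→ {C,G}; cost 1
[col 1] FHOT: children FO:{A,T}, HT:{C,G} ∪→ {A,C,G,T}; cost 1
[col 2] FO: children F:{G}, O:{A} ∪→ {A,G}; cost 1
[col 2] HT: children H:{A}, T:{A} ∩→ {A}; cost 0
[col 2] FHOT: children FO:{A,G}, HT:{A} ∩→ {A}; cost 0
[col 3] FO: children F:{T}, O:{T} ∩→ {T}; cost 0
[col 3] HT: children H:{G}, T:{A} ∪→ {A,G}; cost 1
[col 3] FHOT: children FO:{T}, HT:{A,G} ∪→ {A,G,T}; cost 1
[col 4] FO: children F:{A}, O:{C} ∪→ {A,C}; cost 1
[col 4] HT: children H:{T}, T:{G} ∪→ {G,T}; cost 1
[col 4] FHOT: children FO:{A,C}, HT:{G,T} ∪→ {A,C,G,T}; cost 1
per-site changes: [2, 3, 1, 2, 3]; total = 11

11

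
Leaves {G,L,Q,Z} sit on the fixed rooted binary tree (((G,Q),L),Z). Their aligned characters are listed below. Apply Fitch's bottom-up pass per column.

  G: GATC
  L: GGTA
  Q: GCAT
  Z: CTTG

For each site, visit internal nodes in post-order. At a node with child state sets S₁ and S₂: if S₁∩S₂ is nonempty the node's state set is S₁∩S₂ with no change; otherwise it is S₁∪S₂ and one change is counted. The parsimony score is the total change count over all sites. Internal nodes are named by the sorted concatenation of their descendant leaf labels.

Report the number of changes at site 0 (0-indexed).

[col 0] GQ: children G:{G}, Q:{G} ∩→ {G}; cost 0
[col 0] GLQ: children GQ:{G}, L:{G} ∩→ {G}; cost 0
[col 0] GLQZ: children GLQ:{G}, Z:{C} ∪→ {C,G}; cost 1
[col 1] GQ: children G:{A}, Q:{C} ∪→ {A,C}; cost 1
[col 1] GLQ: children GQ:{A,C}, L:{G} ∪→ {A,C,G}; cost 1
[col 1] GLQZ: children GLQ:{A,C,G}, Z:{T} ∪→ {A,C,G,T}; cost 1
[col 2] GQ: children G:{T}, Q:{A} ∪→ {A,T}; cost 1
[col 2] GLQ: children GQ:{A,T}, L:{T} ∩→ {T}; cost 0
[col 2] GLQZ: children GLQ:{T}, Z:{T} ∩→ {T}; cost 0
[col 3] GQ: children G:{C}, Q:{T} ∪→ {C,T}; cost 1
[col 3] GLQ: children GQ:{C,T}, L:{A} ∪→ {A,C,T}; cost 1
[col 3] GLQZ: children GLQ:{A,C,T}, Z:{G} ∪→ {A,C,G,T}; cost 1
per-site changes: [1, 3, 1, 3]; total = 8

1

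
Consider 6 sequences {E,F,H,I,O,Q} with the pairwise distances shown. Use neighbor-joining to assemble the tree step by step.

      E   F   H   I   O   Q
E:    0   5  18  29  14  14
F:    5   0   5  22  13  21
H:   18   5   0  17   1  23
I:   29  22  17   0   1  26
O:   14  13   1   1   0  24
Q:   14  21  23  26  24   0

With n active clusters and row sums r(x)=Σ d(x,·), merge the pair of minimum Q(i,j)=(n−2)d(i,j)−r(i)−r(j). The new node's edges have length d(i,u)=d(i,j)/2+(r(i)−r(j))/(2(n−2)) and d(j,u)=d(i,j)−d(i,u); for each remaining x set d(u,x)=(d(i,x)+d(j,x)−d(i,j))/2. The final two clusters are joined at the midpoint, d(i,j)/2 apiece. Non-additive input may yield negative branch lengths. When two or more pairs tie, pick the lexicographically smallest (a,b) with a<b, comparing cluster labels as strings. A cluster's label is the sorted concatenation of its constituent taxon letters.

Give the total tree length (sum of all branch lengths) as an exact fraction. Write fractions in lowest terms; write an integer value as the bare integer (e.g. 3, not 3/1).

step 1: merge (I,O) at d=1, Q=-144; branch lengths I→23/4, O→-19/4; new cluster IO
  updated: d(E,IO)=21, d(F,IO)=17, d(H,IO)=17/2, d(IO,Q)=49/2
step 2: merge (H,IO) at d=17/2, Q=-100; branch lengths H→3/2, IO→7; new cluster HIO
  updated: d(E,HIO)=61/4, d(F,HIO)=27/4, d(HIO,Q)=39/2
step 3: merge (E,Q) at d=14, Q=-243/4; branch lengths E→31/16, Q→193/16; new cluster EQ
  updated: d(EQ,F)=6, d(EQ,HIO)=83/8
step 4: merge (EQ,F) at d=6, Q=-185/8; branch lengths EQ→77/16, F→19/16; new cluster EFQ
  updated: d(EFQ,HIO)=89/16
step 5: merge (EFQ,HIO) at d=89/16; branch lengths EFQ→89/32, HIO→89/32; new cluster EFHIOQ
final tree: (((E:31/16,Q:193/16):77/16,F:19/16):89/32,(H:3/2,(I:23/4,O:-19/4):7):89/32)
total length: 561/16

561/16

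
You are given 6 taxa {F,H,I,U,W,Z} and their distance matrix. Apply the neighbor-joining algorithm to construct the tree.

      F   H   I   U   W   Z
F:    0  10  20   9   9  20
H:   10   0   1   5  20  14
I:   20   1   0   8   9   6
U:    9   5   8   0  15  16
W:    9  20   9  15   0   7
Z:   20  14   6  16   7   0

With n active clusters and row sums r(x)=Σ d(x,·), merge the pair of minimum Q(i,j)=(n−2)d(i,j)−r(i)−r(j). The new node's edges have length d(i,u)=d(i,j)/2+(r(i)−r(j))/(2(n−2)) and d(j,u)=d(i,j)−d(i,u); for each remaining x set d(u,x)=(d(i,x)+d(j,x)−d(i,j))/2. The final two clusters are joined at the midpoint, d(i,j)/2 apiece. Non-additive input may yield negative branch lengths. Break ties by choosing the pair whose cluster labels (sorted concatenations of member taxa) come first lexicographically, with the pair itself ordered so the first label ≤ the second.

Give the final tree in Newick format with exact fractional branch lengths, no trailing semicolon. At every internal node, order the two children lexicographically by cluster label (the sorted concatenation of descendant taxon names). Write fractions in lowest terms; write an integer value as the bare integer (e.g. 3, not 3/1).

step 1: merge (W,Z) at d=7, Q=-95; branch lengths W→25/8, Z→31/8; new cluster WZ
  updated: d(F,WZ)=11, d(H,WZ)=27/2, d(I,WZ)=4, d(U,WZ)=12
step 2: merge (I,WZ) at d=4, Q=-123/2; branch lengths I→3/4, WZ→13/4; new cluster IWZ
  updated: d(F,IWZ)=27/2, d(H,IWZ)=21/4, d(IWZ,U)=8
step 3: merge (F,U) at d=9, Q=-73/2; branch lengths F→57/8, U→15/8; new cluster FU
  updated: d(FU,H)=3, d(FU,IWZ)=25/4
step 4: merge (FU,H) at d=3, Q=-29/2; branch lengths FU→2, H→1; new cluster FHU
  updated: d(FHU,IWZ)=17/4
step 5: merge (FHU,IWZ) at d=17/4; branch lengths FHU→17/8, IWZ→17/8; new cluster FHIUWZ
final tree: (((F:57/8,U:15/8):2,H:1):17/8,(I:3/4,(W:25/8,Z:31/8):13/4):17/8)
total length: 109/4

(((F:57/8,U:15/8):2,H:1):17/8,(I:3/4,(W:25/8,Z:31/8):13/4):17/8)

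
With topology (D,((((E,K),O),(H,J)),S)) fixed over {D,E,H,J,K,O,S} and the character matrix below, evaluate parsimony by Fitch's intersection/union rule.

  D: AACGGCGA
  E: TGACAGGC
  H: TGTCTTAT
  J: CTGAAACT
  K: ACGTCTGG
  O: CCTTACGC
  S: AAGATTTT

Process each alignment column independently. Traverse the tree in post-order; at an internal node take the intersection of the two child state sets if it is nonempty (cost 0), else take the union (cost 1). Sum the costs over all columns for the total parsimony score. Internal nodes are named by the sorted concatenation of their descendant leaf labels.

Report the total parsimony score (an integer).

EK@0: {T} ∪ {A} = {A,T} (union, +1)
EKO@0: {A,T} ∪ {C} = {A,C,T} (union, +1)
HJ@0: {T} ∪ {C} = {C,T} (union, +1)
EHJKO@0: {A,C,T} ∩ {C,T} = {C,T} (intersection, +0)
EHJKOS@0: {C,T} ∪ {A} = {A,C,T} (union, +1)
DEHJKOS@0: {A} ∩ {A,C,T} = {A} (intersection, +0)
EK@1: {G} ∪ {C} = {C,G} (union, +1)
EKO@1: {C,G} ∩ {C} = {C} (intersection, +0)
HJ@1: {G} ∪ {T} = {G,T} (union, +1)
EHJKO@1: {C} ∪ {G,T} = {C,G,T} (union, +1)
EHJKOS@1: {C,G,T} ∪ {A} = {A,C,G,T} (union, +1)
DEHJKOS@1: {A} ∩ {A,C,G,T} = {A} (intersection, +0)
EK@2: {A} ∪ {G} = {A,G} (union, +1)
EKO@2: {A,G} ∪ {T} = {A,G,T} (union, +1)
HJ@2: {T} ∪ {G} = {G,T} (union, +1)
EHJKO@2: {A,G,T} ∩ {G,T} = {G,T} (intersection, +0)
EHJKOS@2: {G,T} ∩ {G} = {G} (intersection, +0)
DEHJKOS@2: {C} ∪ {G} = {C,G} (union, +1)
EK@3: {C} ∪ {T} = {C,T} (union, +1)
EKO@3: {C,T} ∩ {T} = {T} (intersection, +0)
HJ@3: {C} ∪ {A} = {A,C} (union, +1)
EHJKO@3: {T} ∪ {A,C} = {A,C,T} (union, +1)
EHJKOS@3: {A,C,T} ∩ {A} = {A} (intersection, +0)
DEHJKOS@3: {G} ∪ {A} = {A,G} (union, +1)
EK@4: {A} ∪ {C} = {A,C} (union, +1)
EKO@4: {A,C} ∩ {A} = {A} (intersection, +0)
HJ@4: {T} ∪ {A} = {A,T} (union, +1)
EHJKO@4: {A} ∩ {A,T} = {A} (intersection, +0)
EHJKOS@4: {A} ∪ {T} = {A,T} (union, +1)
DEHJKOS@4: {G} ∪ {A,T} = {A,G,T} (union, +1)
EK@5: {G} ∪ {T} = {G,T} (union, +1)
EKO@5: {G,T} ∪ {C} = {C,G,T} (union, +1)
HJ@5: {T} ∪ {A} = {A,T} (union, +1)
EHJKO@5: {C,G,T} ∩ {A,T} = {T} (intersection, +0)
EHJKOS@5: {T} ∩ {T} = {T} (intersection, +0)
DEHJKOS@5: {C} ∪ {T} = {C,T} (union, +1)
EK@6: {G} ∩ {G} = {G} (intersection, +0)
EKO@6: {G} ∩ {G} = {G} (intersection, +0)
HJ@6: {A} ∪ {C} = {A,C} (union, +1)
EHJKO@6: {G} ∪ {A,C} = {A,C,G} (union, +1)
EHJKOS@6: {A,C,G} ∪ {T} = {A,C,G,T} (union, +1)
DEHJKOS@6: {G} ∩ {A,C,G,T} = {G} (intersection, +0)
EK@7: {C} ∪ {G} = {C,G} (union, +1)
EKO@7: {C,G} ∩ {C} = {C} (intersection, +0)
HJ@7: {T} ∩ {T} = {T} (intersection, +0)
EHJKO@7: {C} ∪ {T} = {C,T} (union, +1)
EHJKOS@7: {C,T} ∩ {T} = {T} (intersection, +0)
DEHJKOS@7: {A} ∪ {T} = {A,T} (union, +1)
per-site changes: [4, 4, 4, 4, 4, 4, 3, 3]; total = 30

30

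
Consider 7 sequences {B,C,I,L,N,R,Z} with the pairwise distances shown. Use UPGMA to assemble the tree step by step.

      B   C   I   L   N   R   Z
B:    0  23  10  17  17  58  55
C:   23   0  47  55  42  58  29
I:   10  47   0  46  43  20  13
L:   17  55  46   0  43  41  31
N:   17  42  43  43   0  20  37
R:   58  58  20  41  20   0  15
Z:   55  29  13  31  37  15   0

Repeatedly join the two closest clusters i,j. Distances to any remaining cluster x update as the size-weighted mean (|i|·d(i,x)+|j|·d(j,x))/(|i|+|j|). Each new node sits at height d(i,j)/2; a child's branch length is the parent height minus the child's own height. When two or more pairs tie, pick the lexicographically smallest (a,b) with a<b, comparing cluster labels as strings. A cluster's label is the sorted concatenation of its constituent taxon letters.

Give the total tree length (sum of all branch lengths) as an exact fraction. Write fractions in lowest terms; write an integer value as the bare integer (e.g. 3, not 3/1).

step 1: merge (B,I) at d=10; branch lengths B→5, I→5; new cluster BI
  updated: d(BI,C)=35, d(BI,L)=63/2, d(BI,N)=30, d(BI,R)=39, d(BI,Z)=34
step 2: merge (R,Z) at d=15; branch lengths R→15/2, Z→15/2; new cluster RZ
  updated: d(BI,RZ)=73/2, d(C,RZ)=87/2, d(L,RZ)=36, d(N,RZ)=57/2
step 3: merge (N,RZ) at d=57/2; branch lengths N→57/4, RZ→27/4; new cluster NRZ
  updated: d(BI,NRZ)=103/3, d(C,NRZ)=43, d(L,NRZ)=115/3
step 4: merge (BI,L) at d=63/2; branch lengths BI→43/4, L→63/4; new cluster BIL
  updated: d(BIL,C)=125/3, d(BIL,NRZ)=107/3
step 5: merge (BIL,NRZ) at d=107/3; branch lengths BIL→25/12, NRZ→43/12; new cluster BILNRZ
  updated: d(BILNRZ,C)=127/3
step 6: merge (BILNRZ,C) at d=127/3; branch lengths BILNRZ→10/3, C→127/6; new cluster BCILNRZ
final tree: ((((B:5,I:5):43/4,L:63/4):25/12,(N:57/4,(R:15/2,Z:15/2):27/4):43/12):10/3,C:127/6)
total length: 308/3

308/3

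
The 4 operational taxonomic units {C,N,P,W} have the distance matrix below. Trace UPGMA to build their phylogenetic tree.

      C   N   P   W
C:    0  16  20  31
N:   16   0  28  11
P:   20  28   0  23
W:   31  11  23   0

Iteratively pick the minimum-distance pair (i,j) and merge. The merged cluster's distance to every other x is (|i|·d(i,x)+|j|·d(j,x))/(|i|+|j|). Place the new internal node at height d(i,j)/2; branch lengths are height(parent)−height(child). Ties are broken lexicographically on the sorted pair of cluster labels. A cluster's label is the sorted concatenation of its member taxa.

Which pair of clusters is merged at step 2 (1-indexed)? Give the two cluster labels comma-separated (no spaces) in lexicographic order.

C,P

1. join N+W (d=11) ⇒ NW; edges |N|=11/2, |W|=11/2
  updated: d(C,NW)=47/2, d(NW,P)=51/2
2. join C+P (d=20) ⇒ CP; edges |C|=10, |P|=10
  updated: d(CP,NW)=49/2
3. join CP+NW (d=49/2) ⇒ CNPW; edges |CP|=9/4, |NW|=27/4
final tree: ((C:10,P:10):9/4,(N:11/2,W:11/2):27/4)
total length: 40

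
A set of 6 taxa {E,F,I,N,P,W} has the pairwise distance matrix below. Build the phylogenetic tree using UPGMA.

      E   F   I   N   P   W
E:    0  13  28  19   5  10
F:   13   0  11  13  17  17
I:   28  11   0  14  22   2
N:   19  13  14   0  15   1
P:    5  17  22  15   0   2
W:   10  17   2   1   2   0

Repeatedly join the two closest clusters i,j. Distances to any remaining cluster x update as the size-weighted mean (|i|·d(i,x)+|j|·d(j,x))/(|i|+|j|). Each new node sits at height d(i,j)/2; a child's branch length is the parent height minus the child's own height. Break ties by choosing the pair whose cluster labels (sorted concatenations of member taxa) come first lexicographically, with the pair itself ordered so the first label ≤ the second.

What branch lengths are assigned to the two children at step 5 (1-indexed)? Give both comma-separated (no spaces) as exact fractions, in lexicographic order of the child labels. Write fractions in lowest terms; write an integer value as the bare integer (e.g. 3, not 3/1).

43/8,25/24

step 1: merge (N,W) at d=1; branch lengths N→1/2, W→1/2; new cluster NW
  updated: d(E,NW)=29/2, d(F,NW)=15, d(I,NW)=8, d(NW,P)=17/2
step 2: merge (E,P) at d=5; branch lengths E→5/2, P→5/2; new cluster EP
  updated: d(EP,F)=15, d(EP,I)=25, d(EP,NW)=23/2
step 3: merge (I,NW) at d=8; branch lengths I→4, NW→7/2; new cluster INW
  updated: d(EP,INW)=16, d(F,INW)=41/3
step 4: merge (F,INW) at d=41/3; branch lengths F→41/6, INW→17/6; new cluster FINW
  updated: d(EP,FINW)=63/4
step 5: merge (EP,FINW) at d=63/4; branch lengths EP→43/8, FINW→25/24; new cluster EFINPW
final tree: ((E:5/2,P:5/2):43/8,(F:41/6,(I:4,(N:1/2,W:1/2):7/2):17/6):25/24)
total length: 355/12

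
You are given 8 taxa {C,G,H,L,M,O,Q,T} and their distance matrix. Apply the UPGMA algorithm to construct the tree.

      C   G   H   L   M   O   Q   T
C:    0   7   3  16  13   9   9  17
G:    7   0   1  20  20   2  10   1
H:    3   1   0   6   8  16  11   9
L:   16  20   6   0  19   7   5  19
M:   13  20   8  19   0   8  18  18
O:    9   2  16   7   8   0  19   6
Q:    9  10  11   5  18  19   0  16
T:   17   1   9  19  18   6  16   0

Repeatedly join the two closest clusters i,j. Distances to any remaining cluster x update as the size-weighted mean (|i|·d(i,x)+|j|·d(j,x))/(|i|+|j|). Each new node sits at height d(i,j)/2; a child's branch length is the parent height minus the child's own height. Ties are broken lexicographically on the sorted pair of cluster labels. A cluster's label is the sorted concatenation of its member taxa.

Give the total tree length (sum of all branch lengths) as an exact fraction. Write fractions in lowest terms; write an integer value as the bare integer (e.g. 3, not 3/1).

step 1: merge (G,H) at d=1; branch lengths G→1/2, H→1/2; new cluster GH
  updated: d(C,GH)=5, d(GH,L)=13, d(GH,M)=14, d(GH,O)=9, d(GH,Q)=21/2, d(GH,T)=5
step 2: merge (C,GH) at d=5; branch lengths C→5/2, GH→2; new cluster CGH
  updated: d(CGH,L)=14, d(CGH,M)=41/3, d(CGH,O)=9, d(CGH,Q)=10, d(CGH,T)=9
step 3: merge (L,Q) at d=5; branch lengths L→5/2, Q→5/2; new cluster LQ
  updated: d(CGH,LQ)=12, d(LQ,M)=37/2, d(LQ,O)=13, d(LQ,T)=35/2
step 4: merge (O,T) at d=6; branch lengths O→3, T→3; new cluster OT
  updated: d(CGH,OT)=9, d(LQ,OT)=61/4, d(M,OT)=13
step 5: merge (CGH,OT) at d=9; branch lengths CGH→2, OT→3/2; new cluster CGHOT
  updated: d(CGHOT,LQ)=133/10, d(CGHOT,M)=67/5
step 6: merge (CGHOT,LQ) at d=133/10; branch lengths CGHOT→43/20, LQ→83/20; new cluster CGHLOQT
  updated: d(CGHLOQT,M)=104/7
step 7: merge (CGHLOQT,M) at d=104/7; branch lengths CGHLOQT→109/140, M→52/7; new cluster CGHLMOQT
final tree: ((((C:5/2,(G:1/2,H:1/2):2):2,(O:3,T:3):3/2):43/20,(L:5/2,Q:5/2):83/20):109/140,M:52/7)
total length: 4831/140

4831/140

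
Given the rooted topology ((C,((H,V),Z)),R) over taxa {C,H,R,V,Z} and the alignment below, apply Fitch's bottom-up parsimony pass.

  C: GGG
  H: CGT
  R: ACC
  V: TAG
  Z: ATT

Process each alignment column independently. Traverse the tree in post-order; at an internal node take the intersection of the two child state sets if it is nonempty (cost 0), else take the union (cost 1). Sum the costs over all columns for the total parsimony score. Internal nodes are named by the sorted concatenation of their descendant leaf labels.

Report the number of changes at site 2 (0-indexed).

3

site 0, node HV: H={C} ∪ V={T} → {C,T} (+1)
site 0, node HVZ: HV={C,T} ∪ Z={A} → {A,C,T} (+1)
site 0, node CHVZ: C={G} ∪ HVZ={A,C,T} → {A,C,G,T} (+1)
site 0, node CHRVZ: CHVZ={A,C,G,T} ∩ R={A} → {A} (+0)
site 1, node HV: H={G} ∪ V={A} → {A,G} (+1)
site 1, node HVZ: HV={A,G} ∪ Z={T} → {A,G,T} (+1)
site 1, node CHVZ: C={G} ∩ HVZ={A,G,T} → {G} (+0)
site 1, node CHRVZ: CHVZ={G} ∪ R={C} → {C,G} (+1)
site 2, node HV: H={T} ∪ V={G} → {G,T} (+1)
site 2, node HVZ: HV={G,T} ∩ Z={T} → {T} (+0)
site 2, node CHVZ: C={G} ∪ HVZ={T} → {G,T} (+1)
site 2, node CHRVZ: CHVZ={G,T} ∪ R={C} → {C,G,T} (+1)
per-site changes: [3, 3, 3]; total = 9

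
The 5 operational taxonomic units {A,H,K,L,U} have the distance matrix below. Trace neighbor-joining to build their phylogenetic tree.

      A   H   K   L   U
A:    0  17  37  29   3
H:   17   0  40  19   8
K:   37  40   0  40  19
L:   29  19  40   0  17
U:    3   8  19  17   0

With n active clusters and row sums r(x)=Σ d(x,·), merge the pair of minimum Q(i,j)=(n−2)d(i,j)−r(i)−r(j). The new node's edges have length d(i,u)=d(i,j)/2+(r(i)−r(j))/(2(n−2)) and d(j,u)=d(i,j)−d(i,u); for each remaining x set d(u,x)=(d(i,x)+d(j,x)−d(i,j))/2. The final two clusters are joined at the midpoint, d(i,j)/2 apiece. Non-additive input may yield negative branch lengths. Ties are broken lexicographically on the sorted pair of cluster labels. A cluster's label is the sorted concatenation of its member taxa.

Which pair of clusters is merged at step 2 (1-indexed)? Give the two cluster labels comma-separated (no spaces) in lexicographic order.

iteration 1: select H,L (d=19, Q=-132); attach at lengths (6, 13); label the merged cluster HL
  updated: d(A,HL)=27/2, d(HL,K)=61/2, d(HL,U)=3
iteration 2: select A,HL (d=27/2, Q=-147/2); attach at lengths (67/8, 41/8); label the merged cluster AHL
  updated: d(AHL,K)=27, d(AHL,U)=-15/4
iteration 3: select AHL,K (d=27, Q=-169/4); attach at lengths (17/8, 199/8); label the merged cluster AHKL
  updated: d(AHKL,U)=-47/8
iteration 4: select AHKL,U (d=-47/8); attach at lengths (-47/16, -47/16); label the merged cluster AHKLU
final tree: (((A:67/8,(H:6,L:13):41/8):17/8,K:199/8):-47/16,U:-47/16)
total length: 429/8

A,HL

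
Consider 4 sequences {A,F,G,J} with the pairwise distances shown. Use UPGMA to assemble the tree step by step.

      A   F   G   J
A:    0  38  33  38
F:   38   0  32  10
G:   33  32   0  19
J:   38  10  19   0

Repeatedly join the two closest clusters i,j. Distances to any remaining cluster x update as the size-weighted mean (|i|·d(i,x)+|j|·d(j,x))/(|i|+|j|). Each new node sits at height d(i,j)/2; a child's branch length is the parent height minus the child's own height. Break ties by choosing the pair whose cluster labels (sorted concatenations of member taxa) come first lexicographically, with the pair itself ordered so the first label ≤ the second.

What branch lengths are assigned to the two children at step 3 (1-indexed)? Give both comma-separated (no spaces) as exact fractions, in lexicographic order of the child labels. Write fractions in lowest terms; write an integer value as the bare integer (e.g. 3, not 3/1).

1. join F+J (d=10) ⇒ FJ; edges |F|=5, |J|=5
  updated: d(A,FJ)=38, d(FJ,G)=51/2
2. join FJ+G (d=51/2) ⇒ FGJ; edges |FJ|=31/4, |G|=51/4
  updated: d(A,FGJ)=109/3
3. join A+FGJ (d=109/3) ⇒ AFGJ; edges |A|=109/6, |FGJ|=65/12
final tree: (A:109/6,((F:5,J:5):31/4,G:51/4):65/12)
total length: 649/12

109/6,65/12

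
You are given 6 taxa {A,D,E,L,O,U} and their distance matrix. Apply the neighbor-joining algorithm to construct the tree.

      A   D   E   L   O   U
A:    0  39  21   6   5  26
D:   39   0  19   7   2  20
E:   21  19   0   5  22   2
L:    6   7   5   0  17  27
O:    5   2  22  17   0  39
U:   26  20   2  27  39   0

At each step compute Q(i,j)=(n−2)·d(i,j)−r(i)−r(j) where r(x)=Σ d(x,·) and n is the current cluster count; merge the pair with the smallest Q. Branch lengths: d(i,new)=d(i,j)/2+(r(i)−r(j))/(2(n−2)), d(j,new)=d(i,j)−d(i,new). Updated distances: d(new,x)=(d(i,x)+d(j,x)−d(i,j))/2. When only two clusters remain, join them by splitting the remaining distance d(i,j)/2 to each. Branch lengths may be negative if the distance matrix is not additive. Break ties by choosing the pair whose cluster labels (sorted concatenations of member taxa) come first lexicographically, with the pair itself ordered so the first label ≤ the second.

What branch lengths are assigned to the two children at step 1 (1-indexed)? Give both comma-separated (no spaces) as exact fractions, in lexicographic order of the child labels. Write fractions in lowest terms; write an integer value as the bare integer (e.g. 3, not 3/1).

-37/8,53/8

iteration 1: select E,U (d=2, Q=-175); attach at lengths (-37/8, 53/8); label the merged cluster EU
  updated: d(A,EU)=45/2, d(D,EU)=37/2, d(EU,L)=15, d(EU,O)=59/2
iteration 2: select D,O (d=2, Q=-114); attach at lengths (19/6, -7/6); label the merged cluster DO
  updated: d(A,DO)=21, d(DO,EU)=23, d(DO,L)=11
iteration 3: select A,L (d=6, Q=-139/2); attach at lengths (59/8, -11/8); label the merged cluster AL
  updated: d(AL,DO)=13, d(AL,EU)=63/4
iteration 4: select AL,DO (d=13, Q=-207/4); attach at lengths (23/8, 81/8); label the merged cluster ADLO
  updated: d(ADLO,EU)=103/8
iteration 5: select ADLO,EU (d=103/8); attach at lengths (103/16, 103/16); label the merged cluster ADELOU
final tree: (((A:59/8,L:-11/8):23/8,(D:19/6,O:-7/6):81/8):103/16,(E:-37/8,U:53/8):103/16)
total length: 287/8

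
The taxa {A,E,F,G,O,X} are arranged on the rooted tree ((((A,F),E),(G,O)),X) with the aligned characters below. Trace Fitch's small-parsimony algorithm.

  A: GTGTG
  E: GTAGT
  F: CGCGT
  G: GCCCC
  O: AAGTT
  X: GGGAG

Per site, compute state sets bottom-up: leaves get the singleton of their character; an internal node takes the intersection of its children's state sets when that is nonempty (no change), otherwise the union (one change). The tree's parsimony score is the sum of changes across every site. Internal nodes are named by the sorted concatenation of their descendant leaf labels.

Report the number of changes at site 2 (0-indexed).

3

AF@0: {G} ∪ {C} = {C,G} (union, +1)
AEF@0: {C,G} ∩ {G} = {G} (intersection, +0)
GO@0: {G} ∪ {A} = {A,G} (union, +1)
AEFGO@0: {G} ∩ {A,G} = {G} (intersection, +0)
AEFGOX@0: {G} ∩ {G} = {G} (intersection, +0)
AF@1: {T} ∪ {G} = {G,T} (union, +1)
AEF@1: {G,T} ∩ {T} = {T} (intersection, +0)
GO@1: {C} ∪ {A} = {A,C} (union, +1)
AEFGO@1: {T} ∪ {A,C} = {A,C,T} (union, +1)
AEFGOX@1: {A,C,T} ∪ {G} = {A,C,G,T} (union, +1)
AF@2: {G} ∪ {C} = {C,G} (union, +1)
AEF@2: {C,G} ∪ {A} = {A,C,G} (union, +1)
GO@2: {C} ∪ {G} = {C,G} (union, +1)
AEFGO@2: {A,C,G} ∩ {C,G} = {C,G} (intersection, +0)
AEFGOX@2: {C,G} ∩ {G} = {G} (intersection, +0)
AF@3: {T} ∪ {G} = {G,T} (union, +1)
AEF@3: {G,T} ∩ {G} = {G} (intersection, +0)
GO@3: {C} ∪ {T} = {C,T} (union, +1)
AEFGO@3: {G} ∪ {C,T} = {C,G,T} (union, +1)
AEFGOX@3: {C,G,T} ∪ {A} = {A,C,G,T} (union, +1)
AF@4: {G} ∪ {T} = {G,T} (union, +1)
AEF@4: {G,T} ∩ {T} = {T} (intersection, +0)
GO@4: {C} ∪ {T} = {C,T} (union, +1)
AEFGO@4: {T} ∩ {C,T} = {T} (intersection, +0)
AEFGOX@4: {T} ∪ {G} = {G,T} (union, +1)
per-site changes: [2, 4, 3, 4, 3]; total = 16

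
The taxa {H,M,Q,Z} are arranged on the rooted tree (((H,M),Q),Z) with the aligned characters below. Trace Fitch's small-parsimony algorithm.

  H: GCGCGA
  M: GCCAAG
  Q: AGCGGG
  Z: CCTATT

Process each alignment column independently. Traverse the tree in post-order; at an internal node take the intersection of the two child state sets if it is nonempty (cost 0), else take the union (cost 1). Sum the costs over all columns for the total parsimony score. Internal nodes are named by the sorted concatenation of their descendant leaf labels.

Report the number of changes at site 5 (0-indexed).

2

site 0, node HM: H={G} ∩ M={G} → {G} (+0)
site 0, node HMQ: HM={G} ∪ Q={A} → {A,G} (+1)
site 0, node HMQZ: HMQ={A,G} ∪ Z={C} → {A,C,G} (+1)
site 1, node HM: H={C} ∩ M={C} → {C} (+0)
site 1, node HMQ: HM={C} ∪ Q={G} → {C,G} (+1)
site 1, node HMQZ: HMQ={C,G} ∩ Z={C} → {C} (+0)
site 2, node HM: H={G} ∪ M={C} → {C,G} (+1)
site 2, node HMQ: HM={C,G} ∩ Q={C} → {C} (+0)
site 2, node HMQZ: HMQ={C} ∪ Z={T} → {C,T} (+1)
site 3, node HM: H={C} ∪ M={A} → {A,C} (+1)
site 3, node HMQ: HM={A,C} ∪ Q={G} → {A,C,G} (+1)
site 3, node HMQZ: HMQ={A,C,G} ∩ Z={A} → {A} (+0)
site 4, node HM: H={G} ∪ M={A} → {A,G} (+1)
site 4, node HMQ: HM={A,G} ∩ Q={G} → {G} (+0)
site 4, node HMQZ: HMQ={G} ∪ Z={T} → {G,T} (+1)
site 5, node HM: H={A} ∪ M={G} → {A,G} (+1)
site 5, node HMQ: HM={A,G} ∩ Q={G} → {G} (+0)
site 5, node HMQZ: HMQ={G} ∪ Z={T} → {G,T} (+1)
per-site changes: [2, 1, 2, 2, 2, 2]; total = 11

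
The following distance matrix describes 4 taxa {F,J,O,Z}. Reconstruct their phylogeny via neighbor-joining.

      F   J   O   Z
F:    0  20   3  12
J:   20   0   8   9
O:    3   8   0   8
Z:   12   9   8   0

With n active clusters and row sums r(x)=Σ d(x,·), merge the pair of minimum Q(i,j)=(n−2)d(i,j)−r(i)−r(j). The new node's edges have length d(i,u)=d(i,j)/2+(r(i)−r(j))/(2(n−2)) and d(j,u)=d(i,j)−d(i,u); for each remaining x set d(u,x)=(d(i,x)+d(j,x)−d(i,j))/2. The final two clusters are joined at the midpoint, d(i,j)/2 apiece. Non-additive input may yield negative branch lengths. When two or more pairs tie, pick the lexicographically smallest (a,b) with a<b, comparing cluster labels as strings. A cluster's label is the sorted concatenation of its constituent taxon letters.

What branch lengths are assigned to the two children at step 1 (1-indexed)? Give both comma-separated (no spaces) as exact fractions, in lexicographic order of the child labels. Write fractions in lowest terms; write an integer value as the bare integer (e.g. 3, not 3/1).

iteration 1: select F,O (d=3, Q=-48); attach at lengths (11/2, -5/2); label the merged cluster FO
  updated: d(FO,J)=25/2, d(FO,Z)=17/2
iteration 2: select FO,J (d=25/2, Q=-30); attach at lengths (6, 13/2); label the merged cluster FJO
  updated: d(FJO,Z)=5/2
iteration 3: select FJO,Z (d=5/2); attach at lengths (5/4, 5/4); label the merged cluster FJOZ
final tree: (((F:11/2,O:-5/2):6,J:13/2):5/4,Z:5/4)
total length: 18

11/2,-5/2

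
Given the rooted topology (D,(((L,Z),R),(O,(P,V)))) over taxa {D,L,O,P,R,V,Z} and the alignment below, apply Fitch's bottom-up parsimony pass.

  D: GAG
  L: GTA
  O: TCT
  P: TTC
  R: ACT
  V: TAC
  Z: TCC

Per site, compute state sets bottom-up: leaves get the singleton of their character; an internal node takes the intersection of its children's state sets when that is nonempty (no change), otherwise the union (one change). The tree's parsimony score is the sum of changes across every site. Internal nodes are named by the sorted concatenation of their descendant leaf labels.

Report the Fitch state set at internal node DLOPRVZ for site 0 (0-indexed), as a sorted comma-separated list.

[col 0] LZ: children L:{G}, Z:{T} ∪→ {G,T}; cost 1
[col 0] LRZ: children LZ:{G,T}, R:{A} ∪→ {A,G,T}; cost 1
[col 0] PV: children P:{T}, V:{T} ∩→ {T}; cost 0
[col 0] OPV: children O:{T}, PV:{T} ∩→ {T}; cost 0
[col 0] LOPRVZ: children LRZ:{A,G,T}, OPV:{T} ∩→ {T}; cost 0
[col 0] DLOPRVZ: children D:{G}, LOPRVZ:{T} ∪→ {G,T}; cost 1
[col 1] LZ: children L:{T}, Z:{C} ∪→ {C,T}; cost 1
[col 1] LRZ: children LZ:{C,T}, R:{C} ∩→ {C}; cost 0
[col 1] PV: children P:{T}, V:{A} ∪→ {A,T}; cost 1
[col 1] OPV: children O:{C}, PV:{A,T} ∪→ {A,C,T}; cost 1
[col 1] LOPRVZ: children LRZ:{C}, OPV:{A,C,T} ∩→ {C}; cost 0
[col 1] DLOPRVZ: children D:{A}, LOPRVZ:{C} ∪→ {A,C}; cost 1
[col 2] LZ: children L:{A}, Z:{C} ∪→ {A,C}; cost 1
[col 2] LRZ: children LZ:{A,C}, R:{T} ∪→ {A,C,T}; cost 1
[col 2] PV: children P:{C}, V:{C} ∩→ {C}; cost 0
[col 2] OPV: children O:{T}, PV:{C} ∪→ {C,T}; cost 1
[col 2] LOPRVZ: children LRZ:{A,C,T}, OPV:{C,T} ∩→ {C,T}; cost 0
[col 2] DLOPRVZ: children D:{G}, LOPRVZ:{C,T} ∪→ {C,G,T}; cost 1
per-site changes: [3, 4, 4]; total = 11

G,T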